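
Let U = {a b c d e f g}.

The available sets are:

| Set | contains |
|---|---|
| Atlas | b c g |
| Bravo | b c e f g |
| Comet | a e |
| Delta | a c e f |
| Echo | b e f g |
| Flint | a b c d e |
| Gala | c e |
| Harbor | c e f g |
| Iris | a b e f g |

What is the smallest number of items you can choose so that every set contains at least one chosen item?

2

H = {c, e} meets every set (each contains at least one member of H), and |H| = 2.
The sets Atlas, Comet are pairwise disjoint, so any hitting set needs a separate item for each — at least 2. Hence 2 is optimal.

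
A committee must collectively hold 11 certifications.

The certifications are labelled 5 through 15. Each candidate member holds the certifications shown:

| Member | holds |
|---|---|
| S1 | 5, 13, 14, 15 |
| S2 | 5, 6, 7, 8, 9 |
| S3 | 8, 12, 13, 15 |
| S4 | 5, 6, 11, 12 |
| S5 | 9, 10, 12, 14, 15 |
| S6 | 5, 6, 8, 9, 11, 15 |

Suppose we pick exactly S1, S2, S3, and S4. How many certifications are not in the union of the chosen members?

1

Union of S1, S2, S3, S4 = {5, 6, 7, 8, 9, 11, 12, 13, 14, 15}.
Not covered: 10 — 1 certification.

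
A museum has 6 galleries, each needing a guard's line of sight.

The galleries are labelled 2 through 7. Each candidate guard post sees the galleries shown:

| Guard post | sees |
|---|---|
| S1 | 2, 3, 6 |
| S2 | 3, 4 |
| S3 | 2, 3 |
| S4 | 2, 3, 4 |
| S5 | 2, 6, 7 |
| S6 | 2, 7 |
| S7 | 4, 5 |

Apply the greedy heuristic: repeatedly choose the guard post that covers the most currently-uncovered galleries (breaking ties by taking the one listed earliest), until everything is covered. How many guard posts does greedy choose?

Greedy: pick S1 (covers 3 new) → pick S7 (covers 2 new) → pick S5 (covers 1 new). Total picks: 3.

3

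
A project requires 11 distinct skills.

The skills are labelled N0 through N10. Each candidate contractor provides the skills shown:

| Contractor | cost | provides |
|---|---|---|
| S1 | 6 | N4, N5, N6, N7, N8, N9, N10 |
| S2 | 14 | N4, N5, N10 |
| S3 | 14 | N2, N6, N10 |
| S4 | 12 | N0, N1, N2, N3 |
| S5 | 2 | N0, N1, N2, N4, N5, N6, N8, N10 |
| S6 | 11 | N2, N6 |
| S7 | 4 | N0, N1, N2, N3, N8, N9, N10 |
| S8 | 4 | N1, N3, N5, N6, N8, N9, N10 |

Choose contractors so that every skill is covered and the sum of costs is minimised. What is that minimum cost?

10

S1, S7 together cover every skill (S1 ∪ S7 = {N0, N1, N2, N3, N4, N5, N6, N7, N8, N9, N10}); total cost 6 + 4 = 10.
The greedy pick S5, S7, S1 costs 12; no covering selection beats 10.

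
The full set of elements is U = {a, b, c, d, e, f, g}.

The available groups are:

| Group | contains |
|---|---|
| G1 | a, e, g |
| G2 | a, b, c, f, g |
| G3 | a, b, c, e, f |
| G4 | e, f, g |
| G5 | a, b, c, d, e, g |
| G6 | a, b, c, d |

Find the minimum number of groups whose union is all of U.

Take {G4, G6}. Their union is {a, b, c, d, e, f, g}, which is all 7 elements.
No single group has all 7 elements (the largest, G5, has 6), so 2 is optimal.

2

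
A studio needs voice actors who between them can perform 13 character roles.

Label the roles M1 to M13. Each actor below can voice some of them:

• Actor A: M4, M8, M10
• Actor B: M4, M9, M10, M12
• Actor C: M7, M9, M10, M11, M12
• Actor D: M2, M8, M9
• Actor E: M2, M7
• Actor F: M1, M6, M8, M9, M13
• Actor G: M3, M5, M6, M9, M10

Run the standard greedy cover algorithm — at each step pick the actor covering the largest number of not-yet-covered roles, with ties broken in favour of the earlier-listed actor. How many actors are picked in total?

Greedy: pick C (covers 5 new) → pick F (covers 4 new) → pick G (covers 2 new) → pick A (covers 1 new) → pick D (covers 1 new). Total picks: 5.

5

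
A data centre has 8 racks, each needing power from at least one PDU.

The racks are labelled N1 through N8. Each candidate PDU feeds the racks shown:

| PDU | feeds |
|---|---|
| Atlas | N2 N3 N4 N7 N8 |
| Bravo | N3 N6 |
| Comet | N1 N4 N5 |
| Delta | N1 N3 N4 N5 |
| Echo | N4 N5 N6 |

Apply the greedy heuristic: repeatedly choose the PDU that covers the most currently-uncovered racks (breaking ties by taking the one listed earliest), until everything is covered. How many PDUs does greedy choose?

Greedy: pick Atlas (covers 5 new) → pick Comet (covers 2 new) → pick Bravo (covers 1 new). Total picks: 3.

3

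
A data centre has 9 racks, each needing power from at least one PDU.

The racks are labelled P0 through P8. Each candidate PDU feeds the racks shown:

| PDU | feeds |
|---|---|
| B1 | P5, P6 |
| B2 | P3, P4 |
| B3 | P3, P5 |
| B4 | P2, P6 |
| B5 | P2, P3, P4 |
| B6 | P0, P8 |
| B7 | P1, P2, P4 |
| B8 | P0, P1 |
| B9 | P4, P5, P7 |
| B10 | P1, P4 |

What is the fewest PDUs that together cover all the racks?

Take {B2, B4, B6, B7, B9}. Their union is {P0, P1, P2, P3, P4, P5, P6, P7, P8}, which is all 9 racks.
No 4 of the 10 PDUs cover everything (all 210 combinations miss at least one rack), so 5 is optimal.

5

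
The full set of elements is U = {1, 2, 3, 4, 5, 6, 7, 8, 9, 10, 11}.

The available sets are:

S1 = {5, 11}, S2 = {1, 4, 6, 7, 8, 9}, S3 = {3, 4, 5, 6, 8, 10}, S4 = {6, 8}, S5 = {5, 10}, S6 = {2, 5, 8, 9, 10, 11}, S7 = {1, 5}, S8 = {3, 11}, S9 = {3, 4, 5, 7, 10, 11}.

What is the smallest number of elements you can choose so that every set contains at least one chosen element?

3

H = {3, 5, 8} meets every set (each contains at least one member of H), and |H| = 3.
The sets S4, S5, S8 are pairwise disjoint, so any hitting set needs a separate element for each — at least 3. Hence 3 is optimal.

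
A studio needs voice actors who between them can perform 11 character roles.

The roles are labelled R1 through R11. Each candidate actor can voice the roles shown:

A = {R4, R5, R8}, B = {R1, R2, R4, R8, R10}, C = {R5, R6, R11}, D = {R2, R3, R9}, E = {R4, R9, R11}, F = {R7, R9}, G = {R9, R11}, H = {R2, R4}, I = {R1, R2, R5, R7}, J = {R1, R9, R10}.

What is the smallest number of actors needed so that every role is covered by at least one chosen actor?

4

B and C and D and F together: B ∪ C ∪ D ∪ F = {R1, R2, R3, R4, R5, R6, R7, R8, R9, R10, R11} — every role is covered.
No 3 of the 10 actors cover everything (all 120 combinations miss at least one role), so 4 is optimal.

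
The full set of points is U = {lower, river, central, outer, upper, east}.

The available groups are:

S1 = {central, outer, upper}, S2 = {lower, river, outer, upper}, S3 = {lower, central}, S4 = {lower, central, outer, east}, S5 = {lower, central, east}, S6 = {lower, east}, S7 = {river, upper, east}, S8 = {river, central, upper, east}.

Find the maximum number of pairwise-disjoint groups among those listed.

S3, S7 are pairwise disjoint (S3={lower,central}; S7={river,upper,east}).
Every remaining group overlaps one of these, and no 3 of the listed groups are pairwise disjoint, so 2 is the maximum.

2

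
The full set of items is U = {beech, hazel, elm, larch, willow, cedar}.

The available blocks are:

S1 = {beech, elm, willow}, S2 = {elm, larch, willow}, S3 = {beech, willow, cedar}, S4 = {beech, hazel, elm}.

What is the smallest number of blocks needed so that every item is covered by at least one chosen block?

3

S2, S3, and S4 cover everything between them: the union {beech, hazel, elm, larch, willow, cedar} is all of U.
Only S4 contains hazel, so S4 is forced; the remaining 3 items need at least 2 more blocks (each remaining block adds at most 2) — so at least 3 blocks are needed, and 3 is optimal.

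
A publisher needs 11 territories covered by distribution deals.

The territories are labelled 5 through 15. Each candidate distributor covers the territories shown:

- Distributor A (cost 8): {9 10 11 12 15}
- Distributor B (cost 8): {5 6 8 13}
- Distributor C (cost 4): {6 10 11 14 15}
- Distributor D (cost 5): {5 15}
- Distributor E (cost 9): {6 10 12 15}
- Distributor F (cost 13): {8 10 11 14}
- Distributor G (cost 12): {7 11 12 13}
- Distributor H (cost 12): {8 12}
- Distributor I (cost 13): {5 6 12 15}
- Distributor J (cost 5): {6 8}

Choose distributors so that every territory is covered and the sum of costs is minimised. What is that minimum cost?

32

A, B, C, G together cover every territory (A ∪ B ∪ C ∪ G = {5, 6, 7, 8, 9, 10, 11, 12, 13, 14, 15}); total cost 8 + 8 + 4 + 12 = 32.
No covering selection has total cost below 32.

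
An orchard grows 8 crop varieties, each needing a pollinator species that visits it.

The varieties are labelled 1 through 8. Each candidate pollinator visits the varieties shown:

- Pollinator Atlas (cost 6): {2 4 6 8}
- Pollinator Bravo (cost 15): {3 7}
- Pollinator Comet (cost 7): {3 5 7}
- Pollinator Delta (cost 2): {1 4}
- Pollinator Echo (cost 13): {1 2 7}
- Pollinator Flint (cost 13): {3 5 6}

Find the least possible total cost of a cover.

Atlas, Comet, Delta together cover every variety (Atlas ∪ Comet ∪ Delta = {1, 2, 3, 4, 5, 6, 7, 8}); total cost 6 + 7 + 2 = 15.
No covering selection has total cost below 15.

15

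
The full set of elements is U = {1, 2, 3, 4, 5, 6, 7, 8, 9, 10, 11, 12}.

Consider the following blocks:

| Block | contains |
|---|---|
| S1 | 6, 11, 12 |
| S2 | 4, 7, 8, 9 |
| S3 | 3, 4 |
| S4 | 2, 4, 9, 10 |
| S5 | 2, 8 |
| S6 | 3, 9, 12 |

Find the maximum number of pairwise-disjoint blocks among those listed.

3

S1, S3, S5 are pairwise disjoint (S1={6,11,12}; S3={3,4}; S5={2,8}).
Every remaining block overlaps one of these, and no 4 of the listed blocks are pairwise disjoint, so 3 is the maximum.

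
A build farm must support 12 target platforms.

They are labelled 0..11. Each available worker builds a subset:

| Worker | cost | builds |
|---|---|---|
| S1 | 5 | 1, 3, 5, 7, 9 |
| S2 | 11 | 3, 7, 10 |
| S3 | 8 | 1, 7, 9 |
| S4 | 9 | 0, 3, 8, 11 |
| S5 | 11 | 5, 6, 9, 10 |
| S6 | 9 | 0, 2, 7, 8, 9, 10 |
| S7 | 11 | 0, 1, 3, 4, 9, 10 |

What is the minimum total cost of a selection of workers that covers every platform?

40

S4, S5, S6, S7 together cover every platform (S4 ∪ S5 ∪ S6 ∪ S7 = {0, 1, 2, 3, 4, 5, 6, 7, 8, 9, 10, 11}); total cost 9 + 11 + 9 + 11 = 40.
The greedy pick S1, S6, S4, S5, S7 costs 45; no covering selection beats 40.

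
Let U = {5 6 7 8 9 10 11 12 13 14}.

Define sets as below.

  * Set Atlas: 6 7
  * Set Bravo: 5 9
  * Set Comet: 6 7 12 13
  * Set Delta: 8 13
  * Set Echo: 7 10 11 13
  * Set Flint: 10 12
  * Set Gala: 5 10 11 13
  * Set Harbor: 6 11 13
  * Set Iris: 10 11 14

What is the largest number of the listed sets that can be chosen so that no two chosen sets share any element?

4

Atlas, Bravo, Delta, Flint are pairwise disjoint (Atlas={6,7}; Bravo={5,9}; Delta={8,13}; Flint={10,12}).
Every remaining set overlaps one of these, and no 5 of the listed sets are pairwise disjoint, so 4 is the maximum.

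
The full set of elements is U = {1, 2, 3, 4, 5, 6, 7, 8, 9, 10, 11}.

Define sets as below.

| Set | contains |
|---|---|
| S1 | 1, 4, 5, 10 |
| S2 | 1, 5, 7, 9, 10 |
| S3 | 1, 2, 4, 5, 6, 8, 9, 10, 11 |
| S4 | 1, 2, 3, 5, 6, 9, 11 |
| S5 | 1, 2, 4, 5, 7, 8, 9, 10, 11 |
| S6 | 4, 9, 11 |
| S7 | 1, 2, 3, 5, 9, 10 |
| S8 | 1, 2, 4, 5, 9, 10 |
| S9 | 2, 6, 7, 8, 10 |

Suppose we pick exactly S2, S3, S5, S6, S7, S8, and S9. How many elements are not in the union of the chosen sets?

Union of S2, S3, S5, S6, S7, S8, S9 = {1, 2, 3, 4, 5, 6, 7, 8, 9, 10, 11} — that's every element, so 0 are uncovered.

0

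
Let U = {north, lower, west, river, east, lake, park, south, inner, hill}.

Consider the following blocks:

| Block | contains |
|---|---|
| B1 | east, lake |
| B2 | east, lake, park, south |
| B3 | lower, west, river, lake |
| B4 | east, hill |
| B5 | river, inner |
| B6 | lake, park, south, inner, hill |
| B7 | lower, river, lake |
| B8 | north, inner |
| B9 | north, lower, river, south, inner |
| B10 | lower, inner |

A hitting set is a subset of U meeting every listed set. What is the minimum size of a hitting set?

Take H = {lower, east, inner}. Each listed block contains at least one of these, so H is a hitting set of size 3.
The blocks B4, B7, B8 are pairwise disjoint, so any hitting set needs a separate element for each — at least 3. Hence 3 is optimal.

3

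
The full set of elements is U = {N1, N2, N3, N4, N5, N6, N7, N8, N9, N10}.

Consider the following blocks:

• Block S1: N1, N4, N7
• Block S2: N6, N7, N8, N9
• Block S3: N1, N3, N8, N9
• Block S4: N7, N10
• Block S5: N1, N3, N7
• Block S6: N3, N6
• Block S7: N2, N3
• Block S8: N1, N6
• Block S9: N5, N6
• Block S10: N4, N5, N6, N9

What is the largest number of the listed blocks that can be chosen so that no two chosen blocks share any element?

S3, S4, S9 are pairwise disjoint (S3={N1,N3,N8,N9}; S4={N7,N10}; S9={N5,N6}).
Every remaining block overlaps one of these, and no 4 of the listed blocks are pairwise disjoint, so 3 is the maximum.

3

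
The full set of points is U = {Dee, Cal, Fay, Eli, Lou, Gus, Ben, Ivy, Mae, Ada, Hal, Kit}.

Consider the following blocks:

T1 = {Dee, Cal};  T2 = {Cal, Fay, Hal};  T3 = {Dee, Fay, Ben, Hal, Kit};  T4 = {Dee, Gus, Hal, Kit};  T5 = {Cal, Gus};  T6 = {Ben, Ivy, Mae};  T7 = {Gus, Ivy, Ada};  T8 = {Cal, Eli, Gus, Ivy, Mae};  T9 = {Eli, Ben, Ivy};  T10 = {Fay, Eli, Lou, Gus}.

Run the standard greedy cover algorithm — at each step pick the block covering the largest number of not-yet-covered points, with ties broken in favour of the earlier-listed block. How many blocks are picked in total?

Greedy: pick T3 (covers 5 new) → pick T8 (covers 5 new) → pick T7 (covers 1 new) → pick T10 (covers 1 new). Total picks: 4.

4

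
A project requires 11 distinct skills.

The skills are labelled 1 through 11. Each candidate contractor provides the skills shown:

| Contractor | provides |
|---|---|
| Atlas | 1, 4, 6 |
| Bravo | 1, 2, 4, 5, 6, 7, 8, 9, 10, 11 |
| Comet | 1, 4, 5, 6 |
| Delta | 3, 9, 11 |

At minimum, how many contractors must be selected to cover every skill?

2

Take {Bravo, Delta}. Their union is {1, 2, 3, 4, 5, 6, 7, 8, 9, 10, 11}, which is all 11 skills.
No single contractor has all 11 skills (the largest, Bravo, has 10), so 2 is optimal.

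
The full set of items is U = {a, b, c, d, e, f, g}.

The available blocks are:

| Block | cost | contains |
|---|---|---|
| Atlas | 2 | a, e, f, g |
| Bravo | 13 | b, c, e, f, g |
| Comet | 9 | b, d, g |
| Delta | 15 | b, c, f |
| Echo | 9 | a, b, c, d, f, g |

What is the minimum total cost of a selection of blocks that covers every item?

Atlas, Echo together cover every item (Atlas ∪ Echo = {a, b, c, d, e, f, g}); total cost 2 + 9 = 11.
No covering selection has total cost below 11.

11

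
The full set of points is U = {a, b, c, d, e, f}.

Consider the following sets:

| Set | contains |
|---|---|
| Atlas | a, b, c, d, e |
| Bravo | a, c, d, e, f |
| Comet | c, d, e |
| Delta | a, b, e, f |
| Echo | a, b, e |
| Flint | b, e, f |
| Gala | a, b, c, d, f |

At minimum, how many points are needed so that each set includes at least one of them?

2

The 2 points {b, d} hit every set.
No single point lies in every set, so at least 2 are needed and 2 is optimal.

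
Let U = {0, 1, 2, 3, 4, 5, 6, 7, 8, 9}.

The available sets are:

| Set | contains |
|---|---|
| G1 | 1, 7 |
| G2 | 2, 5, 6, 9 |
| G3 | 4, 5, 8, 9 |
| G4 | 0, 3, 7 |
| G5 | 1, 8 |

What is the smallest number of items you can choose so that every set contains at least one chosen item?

3

The 3 items {1, 3, 5} hit every set.
The sets G2, G4, G5 are pairwise disjoint, so any hitting set needs a separate item for each — at least 3. Hence 3 is optimal.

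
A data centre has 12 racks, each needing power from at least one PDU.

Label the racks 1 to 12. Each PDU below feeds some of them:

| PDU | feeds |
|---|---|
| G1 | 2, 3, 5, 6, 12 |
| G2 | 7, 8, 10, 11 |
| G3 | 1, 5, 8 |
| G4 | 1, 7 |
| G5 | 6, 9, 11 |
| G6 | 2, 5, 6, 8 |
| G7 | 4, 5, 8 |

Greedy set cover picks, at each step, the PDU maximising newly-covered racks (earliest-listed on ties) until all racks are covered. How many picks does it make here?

Greedy: pick G1 (covers 5 new) → pick G2 (covers 4 new) → pick G3 (covers 1 new) → pick G5 (covers 1 new) → pick G7 (covers 1 new). Total picks: 5.

5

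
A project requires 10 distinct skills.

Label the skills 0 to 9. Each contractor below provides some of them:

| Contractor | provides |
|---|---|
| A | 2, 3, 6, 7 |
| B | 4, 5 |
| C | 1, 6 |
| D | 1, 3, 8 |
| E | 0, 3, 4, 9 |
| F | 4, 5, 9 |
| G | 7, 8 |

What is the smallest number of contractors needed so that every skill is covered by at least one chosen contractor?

A and B and D and E together: A ∪ B ∪ D ∪ E = {0, 1, 2, 3, 4, 5, 6, 7, 8, 9} — every skill is covered.
No 3 of the 7 contractors cover everything (all 35 combinations miss at least one skill), so 4 is optimal.

4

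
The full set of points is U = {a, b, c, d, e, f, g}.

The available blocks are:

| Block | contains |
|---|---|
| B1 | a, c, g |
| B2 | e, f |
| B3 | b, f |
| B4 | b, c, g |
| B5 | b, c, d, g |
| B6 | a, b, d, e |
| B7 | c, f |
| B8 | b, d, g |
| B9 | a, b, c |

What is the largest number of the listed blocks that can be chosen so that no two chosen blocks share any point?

2

B6, B7 are pairwise disjoint (B6={a,b,d,e}; B7={c,f}).
Every remaining block overlaps one of these, and no 3 of the listed blocks are pairwise disjoint, so 2 is the maximum.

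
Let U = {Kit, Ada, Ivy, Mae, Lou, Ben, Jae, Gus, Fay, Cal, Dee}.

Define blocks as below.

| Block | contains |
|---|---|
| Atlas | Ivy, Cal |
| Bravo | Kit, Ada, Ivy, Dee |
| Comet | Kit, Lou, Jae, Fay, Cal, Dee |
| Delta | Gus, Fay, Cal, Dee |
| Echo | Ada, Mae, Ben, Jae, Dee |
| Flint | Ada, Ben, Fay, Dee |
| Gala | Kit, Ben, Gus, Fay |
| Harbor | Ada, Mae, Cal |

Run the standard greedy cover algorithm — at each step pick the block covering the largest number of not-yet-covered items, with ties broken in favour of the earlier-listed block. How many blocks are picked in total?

4

Greedy: pick Comet (covers 6 new) → pick Echo (covers 3 new) → pick Atlas (covers 1 new) → pick Delta (covers 1 new). Total picks: 4.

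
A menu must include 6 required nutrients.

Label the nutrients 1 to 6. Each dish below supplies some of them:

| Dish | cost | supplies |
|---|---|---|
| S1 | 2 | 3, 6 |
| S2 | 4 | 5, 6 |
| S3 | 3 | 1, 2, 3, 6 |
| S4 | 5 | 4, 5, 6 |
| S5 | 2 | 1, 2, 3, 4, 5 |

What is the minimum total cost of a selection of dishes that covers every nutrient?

S1, S5 together cover every nutrient (S1 ∪ S5 = {1, 2, 3, 4, 5, 6}); total cost 2 + 2 = 4.
No covering selection has total cost below 4.

4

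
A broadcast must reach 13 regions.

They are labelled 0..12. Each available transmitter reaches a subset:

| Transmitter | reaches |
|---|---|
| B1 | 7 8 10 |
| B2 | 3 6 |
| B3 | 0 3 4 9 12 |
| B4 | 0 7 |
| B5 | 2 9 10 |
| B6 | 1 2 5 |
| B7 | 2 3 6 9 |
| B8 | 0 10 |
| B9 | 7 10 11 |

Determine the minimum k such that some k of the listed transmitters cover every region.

B1 and B3 and B6 and B7 and B9 together: B1 ∪ B3 ∪ B6 ∪ B7 ∪ B9 = {0, 1, 2, 3, 4, 5, 6, 7, 8, 9, 10, 11, 12} — every region is covered.
No 4 of the 9 transmitters cover everything (all 126 combinations miss at least one region), so 5 is optimal.

5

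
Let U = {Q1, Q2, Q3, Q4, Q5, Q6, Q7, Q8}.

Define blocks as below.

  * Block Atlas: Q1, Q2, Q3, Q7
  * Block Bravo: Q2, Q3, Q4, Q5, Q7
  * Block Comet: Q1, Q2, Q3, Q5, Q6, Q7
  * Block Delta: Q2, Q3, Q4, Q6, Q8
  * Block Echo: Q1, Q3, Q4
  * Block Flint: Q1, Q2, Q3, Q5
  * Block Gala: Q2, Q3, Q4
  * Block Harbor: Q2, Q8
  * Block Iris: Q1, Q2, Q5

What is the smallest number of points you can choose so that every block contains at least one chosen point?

H = {Q2, Q3} meets every block (each contains at least one member of H), and |H| = 2.
The blocks Echo, Harbor are pairwise disjoint, so any hitting set needs a separate point for each — at least 2. Hence 2 is optimal.

2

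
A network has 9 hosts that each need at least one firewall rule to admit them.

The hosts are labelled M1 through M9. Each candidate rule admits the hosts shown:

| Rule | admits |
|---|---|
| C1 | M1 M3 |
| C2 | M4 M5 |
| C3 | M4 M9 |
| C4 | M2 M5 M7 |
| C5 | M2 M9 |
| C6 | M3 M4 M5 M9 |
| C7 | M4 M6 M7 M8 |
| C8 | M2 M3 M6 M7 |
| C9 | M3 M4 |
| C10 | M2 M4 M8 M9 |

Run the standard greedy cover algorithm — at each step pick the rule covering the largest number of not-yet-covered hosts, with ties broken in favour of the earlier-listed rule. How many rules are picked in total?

4

Greedy: pick C6 (covers 4 new) → pick C7 (covers 3 new) → pick C1 (covers 1 new) → pick C4 (covers 1 new). Total picks: 4.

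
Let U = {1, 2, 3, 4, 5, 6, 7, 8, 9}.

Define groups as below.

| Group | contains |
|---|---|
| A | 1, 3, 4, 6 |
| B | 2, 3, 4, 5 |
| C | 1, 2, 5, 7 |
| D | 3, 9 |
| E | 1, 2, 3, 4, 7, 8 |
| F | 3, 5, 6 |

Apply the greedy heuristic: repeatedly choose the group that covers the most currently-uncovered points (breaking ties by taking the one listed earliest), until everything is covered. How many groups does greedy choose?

3

Greedy: pick E (covers 6 new) → pick F (covers 2 new) → pick D (covers 1 new). Total picks: 3.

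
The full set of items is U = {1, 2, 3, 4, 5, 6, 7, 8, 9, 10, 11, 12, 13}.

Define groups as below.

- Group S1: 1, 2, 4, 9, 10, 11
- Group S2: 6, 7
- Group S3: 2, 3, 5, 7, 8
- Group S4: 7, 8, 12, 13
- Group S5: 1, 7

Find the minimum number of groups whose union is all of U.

4

S1, S2, S3, and S4 cover everything between them: the union {1, 2, 3, 4, 5, 6, 7, 8, 9, 10, 11, 12, 13} is all of U.
No 3 of the 5 groups cover everything (all 10 combinations miss at least one item), so 4 is optimal.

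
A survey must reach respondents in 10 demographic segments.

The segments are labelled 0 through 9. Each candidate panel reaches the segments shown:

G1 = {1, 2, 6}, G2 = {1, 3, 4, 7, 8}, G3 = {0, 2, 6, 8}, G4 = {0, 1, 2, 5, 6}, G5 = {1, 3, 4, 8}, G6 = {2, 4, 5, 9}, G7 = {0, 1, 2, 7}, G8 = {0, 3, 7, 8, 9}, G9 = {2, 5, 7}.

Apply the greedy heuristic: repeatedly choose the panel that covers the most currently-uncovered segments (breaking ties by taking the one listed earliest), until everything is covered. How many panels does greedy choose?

3

Greedy: pick G2 (covers 5 new) → pick G4 (covers 4 new) → pick G6 (covers 1 new). Total picks: 3.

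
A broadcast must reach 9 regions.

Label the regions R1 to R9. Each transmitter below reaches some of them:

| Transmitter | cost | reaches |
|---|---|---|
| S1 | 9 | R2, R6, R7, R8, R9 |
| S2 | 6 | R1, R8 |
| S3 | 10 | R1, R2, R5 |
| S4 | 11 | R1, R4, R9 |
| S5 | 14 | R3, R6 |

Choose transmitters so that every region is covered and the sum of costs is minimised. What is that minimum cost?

44

S1, S3, S4, S5 together cover every region (S1 ∪ S3 ∪ S4 ∪ S5 = {R1, R2, R3, R4, R5, R6, R7, R8, R9}); total cost 9 + 10 + 11 + 14 = 44.
No covering selection has total cost below 44.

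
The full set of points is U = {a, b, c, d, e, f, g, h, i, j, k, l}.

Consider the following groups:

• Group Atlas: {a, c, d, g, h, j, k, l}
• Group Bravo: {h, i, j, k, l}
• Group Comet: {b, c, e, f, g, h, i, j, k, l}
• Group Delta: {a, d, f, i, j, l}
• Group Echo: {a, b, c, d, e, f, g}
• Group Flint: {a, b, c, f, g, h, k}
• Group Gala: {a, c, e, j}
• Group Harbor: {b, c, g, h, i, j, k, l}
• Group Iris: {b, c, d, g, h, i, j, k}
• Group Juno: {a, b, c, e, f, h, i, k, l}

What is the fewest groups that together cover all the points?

2

Take {Iris, Juno}. Their union is {a, b, c, d, e, f, g, h, i, j, k, l}, which is all 12 points.
No single group has all 12 points (the largest, Comet, has 10), so 2 is optimal.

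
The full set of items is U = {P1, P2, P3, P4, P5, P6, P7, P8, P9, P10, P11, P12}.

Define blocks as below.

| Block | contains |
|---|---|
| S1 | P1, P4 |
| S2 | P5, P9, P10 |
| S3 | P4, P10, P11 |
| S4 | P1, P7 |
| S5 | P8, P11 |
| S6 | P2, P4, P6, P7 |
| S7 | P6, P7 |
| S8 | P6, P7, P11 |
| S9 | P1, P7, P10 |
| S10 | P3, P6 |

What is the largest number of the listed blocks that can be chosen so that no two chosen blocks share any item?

4

S2, S4, S5, S10 are pairwise disjoint (S2={P5,P9,P10}; S4={P1,P7}; S5={P8,P11}; S10={P3,P6}).
Every remaining block overlaps one of these, and no 5 of the listed blocks are pairwise disjoint, so 4 is the maximum.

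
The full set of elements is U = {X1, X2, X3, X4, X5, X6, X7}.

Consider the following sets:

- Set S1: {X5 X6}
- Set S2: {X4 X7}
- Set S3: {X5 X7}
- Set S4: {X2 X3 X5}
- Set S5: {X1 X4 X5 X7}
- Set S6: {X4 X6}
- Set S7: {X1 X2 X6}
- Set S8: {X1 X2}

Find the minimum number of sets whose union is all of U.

S4 and S5 and S7 together: S4 ∪ S5 ∪ S7 = {X1, X2, X3, X4, X5, X6, X7} — every element is covered.
Only S4 contains X3, so S4 is forced; the remaining 4 elements need at least 2 more sets (each remaining set adds at most 3) — so at least 3 sets are needed, and 3 is optimal.

3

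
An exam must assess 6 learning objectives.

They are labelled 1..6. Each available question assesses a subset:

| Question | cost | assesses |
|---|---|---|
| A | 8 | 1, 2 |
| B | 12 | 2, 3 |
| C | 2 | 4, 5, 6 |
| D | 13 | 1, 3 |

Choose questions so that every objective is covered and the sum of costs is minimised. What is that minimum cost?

22

A, B, C together cover every objective (A ∪ B ∪ C = {1, 2, 3, 4, 5, 6}); total cost 8 + 12 + 2 = 22.
No covering selection has total cost below 22.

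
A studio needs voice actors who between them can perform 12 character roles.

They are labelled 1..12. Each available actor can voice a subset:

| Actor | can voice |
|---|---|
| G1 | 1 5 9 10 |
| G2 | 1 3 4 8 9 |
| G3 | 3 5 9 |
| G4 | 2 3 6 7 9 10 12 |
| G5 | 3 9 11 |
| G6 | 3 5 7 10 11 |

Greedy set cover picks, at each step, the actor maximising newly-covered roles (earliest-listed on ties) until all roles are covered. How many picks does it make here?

Greedy: pick G4 (covers 7 new) → pick G2 (covers 3 new) → pick G6 (covers 2 new). Total picks: 3.

3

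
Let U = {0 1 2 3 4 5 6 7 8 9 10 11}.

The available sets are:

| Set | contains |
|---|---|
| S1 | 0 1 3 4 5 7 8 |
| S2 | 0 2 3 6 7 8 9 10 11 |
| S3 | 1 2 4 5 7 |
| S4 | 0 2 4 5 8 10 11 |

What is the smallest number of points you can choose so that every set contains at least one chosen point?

2

H = {7, 11} meets every set (each contains at least one member of H), and |H| = 2.
No single point lies in every set, so at least 2 are needed and 2 is optimal.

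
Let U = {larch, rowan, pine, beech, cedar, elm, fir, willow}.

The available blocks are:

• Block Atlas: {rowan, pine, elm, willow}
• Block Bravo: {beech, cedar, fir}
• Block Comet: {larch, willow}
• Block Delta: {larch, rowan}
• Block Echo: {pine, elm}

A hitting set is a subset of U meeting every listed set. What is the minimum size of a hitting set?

Take H = {larch, cedar, elm}. Each listed block contains at least one of these, so H is a hitting set of size 3.
The blocks Bravo, Comet, Echo are pairwise disjoint, so any hitting set needs a separate element for each — at least 3. Hence 3 is optimal.

3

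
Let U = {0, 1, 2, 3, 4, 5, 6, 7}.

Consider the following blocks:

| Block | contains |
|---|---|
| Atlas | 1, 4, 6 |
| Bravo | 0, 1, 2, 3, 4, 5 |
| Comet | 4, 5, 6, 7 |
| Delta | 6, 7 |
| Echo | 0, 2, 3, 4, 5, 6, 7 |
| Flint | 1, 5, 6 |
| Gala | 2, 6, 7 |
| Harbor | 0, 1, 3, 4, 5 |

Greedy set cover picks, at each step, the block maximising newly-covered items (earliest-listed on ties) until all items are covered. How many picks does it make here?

Greedy: pick Echo (covers 7 new) → pick Atlas (covers 1 new). Total picks: 2.

2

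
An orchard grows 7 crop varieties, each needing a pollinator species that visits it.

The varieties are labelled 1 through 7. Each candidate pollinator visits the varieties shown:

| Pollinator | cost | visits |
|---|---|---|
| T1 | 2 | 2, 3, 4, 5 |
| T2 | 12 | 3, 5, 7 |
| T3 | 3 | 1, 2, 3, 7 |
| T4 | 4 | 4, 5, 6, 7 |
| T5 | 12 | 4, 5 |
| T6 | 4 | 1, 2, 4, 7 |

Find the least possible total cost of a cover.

7

T3, T4 together cover every variety (T3 ∪ T4 = {1, 2, 3, 4, 5, 6, 7}); total cost 3 + 4 = 7.
The greedy pick T1, T3, T4 costs 9; no covering selection beats 7.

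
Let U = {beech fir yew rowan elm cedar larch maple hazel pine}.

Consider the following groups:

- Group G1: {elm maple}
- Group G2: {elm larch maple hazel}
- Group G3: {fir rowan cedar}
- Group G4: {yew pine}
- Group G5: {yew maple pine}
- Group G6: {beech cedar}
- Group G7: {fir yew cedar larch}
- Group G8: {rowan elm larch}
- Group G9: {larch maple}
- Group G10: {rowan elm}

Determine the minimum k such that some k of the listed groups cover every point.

G2 and G3 and G5 and G6 together: G2 ∪ G3 ∪ G5 ∪ G6 = {beech, fir, yew, rowan, elm, cedar, larch, maple, hazel, pine} — every point is covered.
No 3 of the 10 groups cover everything (all 120 combinations miss at least one point), so 4 is optimal.

4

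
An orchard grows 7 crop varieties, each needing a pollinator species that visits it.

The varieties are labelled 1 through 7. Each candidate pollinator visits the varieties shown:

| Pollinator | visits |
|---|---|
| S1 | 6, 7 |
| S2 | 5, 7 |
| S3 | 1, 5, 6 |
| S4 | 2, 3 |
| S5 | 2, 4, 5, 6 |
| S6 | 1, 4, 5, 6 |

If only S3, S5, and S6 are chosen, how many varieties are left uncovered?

2

Union of S3, S5, S6 = {1, 2, 4, 5, 6}.
Not covered: 3, 7 — 2 varieties.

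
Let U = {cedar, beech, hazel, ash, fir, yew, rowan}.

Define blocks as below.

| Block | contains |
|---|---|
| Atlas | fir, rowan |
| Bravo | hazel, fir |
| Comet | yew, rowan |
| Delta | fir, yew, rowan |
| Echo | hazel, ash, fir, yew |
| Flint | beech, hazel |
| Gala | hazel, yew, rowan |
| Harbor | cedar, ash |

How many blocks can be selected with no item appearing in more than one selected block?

Atlas, Flint, Harbor are pairwise disjoint (Atlas={fir,rowan}; Flint={beech,hazel}; Harbor={cedar,ash}).
Every remaining block overlaps one of these, and no 4 of the listed blocks are pairwise disjoint, so 3 is the maximum.

3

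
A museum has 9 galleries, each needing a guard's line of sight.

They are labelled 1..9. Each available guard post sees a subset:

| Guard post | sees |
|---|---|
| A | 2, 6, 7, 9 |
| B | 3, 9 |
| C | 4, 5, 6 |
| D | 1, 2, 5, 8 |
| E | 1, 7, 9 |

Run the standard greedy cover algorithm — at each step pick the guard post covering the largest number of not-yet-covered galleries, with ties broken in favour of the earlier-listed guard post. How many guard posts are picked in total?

4

Greedy: pick A (covers 4 new) → pick D (covers 3 new) → pick B (covers 1 new) → pick C (covers 1 new). Total picks: 4.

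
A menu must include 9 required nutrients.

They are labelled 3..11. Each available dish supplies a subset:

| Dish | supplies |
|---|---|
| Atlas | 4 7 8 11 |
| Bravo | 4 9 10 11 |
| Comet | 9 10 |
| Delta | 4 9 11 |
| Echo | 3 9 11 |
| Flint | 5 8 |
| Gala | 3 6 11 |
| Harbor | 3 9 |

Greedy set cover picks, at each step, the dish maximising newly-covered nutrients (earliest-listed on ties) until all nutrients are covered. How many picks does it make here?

4

Greedy: pick Atlas (covers 4 new) → pick Bravo (covers 2 new) → pick Gala (covers 2 new) → pick Flint (covers 1 new). Total picks: 4.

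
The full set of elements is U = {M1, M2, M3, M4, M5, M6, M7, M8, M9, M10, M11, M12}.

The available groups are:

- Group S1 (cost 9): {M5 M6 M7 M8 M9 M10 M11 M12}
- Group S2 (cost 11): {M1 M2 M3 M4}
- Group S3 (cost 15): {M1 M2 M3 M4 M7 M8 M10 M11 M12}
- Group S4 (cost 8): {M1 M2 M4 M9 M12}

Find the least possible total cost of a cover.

S1, S2 together cover every element (S1 ∪ S2 = {M1, M2, M3, M4, M5, M6, M7, M8, M9, M10, M11, M12}); total cost 9 + 11 = 20.
The greedy pick S1, S4, S2 costs 28; no covering selection beats 20.

20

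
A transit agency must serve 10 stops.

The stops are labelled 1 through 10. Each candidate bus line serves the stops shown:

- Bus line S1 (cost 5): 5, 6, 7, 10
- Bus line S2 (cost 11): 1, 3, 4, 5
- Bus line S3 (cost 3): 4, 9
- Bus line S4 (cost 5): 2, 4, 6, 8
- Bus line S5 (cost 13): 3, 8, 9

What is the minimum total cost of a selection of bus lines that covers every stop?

24

S1, S2, S3, S4 together cover every stop (S1 ∪ S2 ∪ S3 ∪ S4 = {1, 2, 3, 4, 5, 6, 7, 8, 9, 10}); total cost 5 + 11 + 3 + 5 = 24.
No covering selection has total cost below 24.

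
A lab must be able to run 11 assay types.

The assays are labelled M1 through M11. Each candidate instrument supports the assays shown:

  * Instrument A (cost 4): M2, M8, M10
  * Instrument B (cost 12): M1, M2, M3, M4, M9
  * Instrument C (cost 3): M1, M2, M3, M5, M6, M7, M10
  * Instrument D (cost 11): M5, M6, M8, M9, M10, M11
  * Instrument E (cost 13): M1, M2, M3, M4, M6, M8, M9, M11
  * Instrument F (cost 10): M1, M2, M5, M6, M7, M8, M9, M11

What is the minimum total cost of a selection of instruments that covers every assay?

16

C, E together cover every assay (C ∪ E = {M1, M2, M3, M4, M5, M6, M7, M8, M9, M10, M11}); total cost 3 + 13 = 16.
No covering selection has total cost below 16.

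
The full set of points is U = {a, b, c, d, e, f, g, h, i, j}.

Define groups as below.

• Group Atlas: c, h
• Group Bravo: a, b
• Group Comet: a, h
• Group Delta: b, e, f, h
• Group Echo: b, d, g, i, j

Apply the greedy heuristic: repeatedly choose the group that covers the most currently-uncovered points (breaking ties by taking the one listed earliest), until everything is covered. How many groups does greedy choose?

Greedy: pick Echo (covers 5 new) → pick Delta (covers 3 new) → pick Atlas (covers 1 new) → pick Bravo (covers 1 new). Total picks: 4.

4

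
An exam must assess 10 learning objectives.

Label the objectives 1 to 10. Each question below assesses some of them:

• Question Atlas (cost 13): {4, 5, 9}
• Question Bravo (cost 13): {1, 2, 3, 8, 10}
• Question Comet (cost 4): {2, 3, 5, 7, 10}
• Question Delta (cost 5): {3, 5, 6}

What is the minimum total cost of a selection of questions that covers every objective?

35

Atlas, Bravo, Comet, Delta together cover every objective (Atlas ∪ Bravo ∪ Comet ∪ Delta = {1, 2, 3, 4, 5, 6, 7, 8, 9, 10}); total cost 13 + 13 + 4 + 5 = 35.
No covering selection has total cost below 35.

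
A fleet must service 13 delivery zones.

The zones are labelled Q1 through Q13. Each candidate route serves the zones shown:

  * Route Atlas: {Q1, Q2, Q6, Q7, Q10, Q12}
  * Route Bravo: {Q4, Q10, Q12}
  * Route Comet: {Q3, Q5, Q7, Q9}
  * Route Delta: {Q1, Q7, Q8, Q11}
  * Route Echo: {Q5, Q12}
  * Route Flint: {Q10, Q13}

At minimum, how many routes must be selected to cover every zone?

Take {Atlas, Bravo, Comet, Delta, Flint}. Their union is {Q1, Q2, Q3, Q4, Q5, Q6, Q7, Q8, Q9, Q10, Q11, Q12, Q13}, which is all 13 zones.
No 4 of the 6 routes cover everything (all 15 combinations miss at least one zone), so 5 is optimal.

5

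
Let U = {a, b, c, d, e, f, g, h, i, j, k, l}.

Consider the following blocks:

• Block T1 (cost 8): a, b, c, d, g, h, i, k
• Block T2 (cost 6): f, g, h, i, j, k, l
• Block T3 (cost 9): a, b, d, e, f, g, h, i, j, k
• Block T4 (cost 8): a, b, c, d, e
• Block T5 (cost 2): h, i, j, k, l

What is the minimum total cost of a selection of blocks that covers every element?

T2, T4 together cover every element (T2 ∪ T4 = {a, b, c, d, e, f, g, h, i, j, k, l}); total cost 6 + 8 = 14.
The greedy pick T5, T3, T1 costs 19; no covering selection beats 14.

14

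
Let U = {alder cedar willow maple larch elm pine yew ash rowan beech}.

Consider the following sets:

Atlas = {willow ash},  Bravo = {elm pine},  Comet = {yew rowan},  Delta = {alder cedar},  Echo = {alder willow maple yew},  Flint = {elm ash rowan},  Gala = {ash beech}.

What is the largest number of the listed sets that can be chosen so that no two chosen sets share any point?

Bravo, Comet, Delta, Gala are pairwise disjoint (Bravo={elm,pine}; Comet={yew,rowan}; Delta={alder,cedar}; Gala={ash,beech}).
Every remaining set overlaps one of these, and no 5 of the listed sets are pairwise disjoint, so 4 is the maximum.

4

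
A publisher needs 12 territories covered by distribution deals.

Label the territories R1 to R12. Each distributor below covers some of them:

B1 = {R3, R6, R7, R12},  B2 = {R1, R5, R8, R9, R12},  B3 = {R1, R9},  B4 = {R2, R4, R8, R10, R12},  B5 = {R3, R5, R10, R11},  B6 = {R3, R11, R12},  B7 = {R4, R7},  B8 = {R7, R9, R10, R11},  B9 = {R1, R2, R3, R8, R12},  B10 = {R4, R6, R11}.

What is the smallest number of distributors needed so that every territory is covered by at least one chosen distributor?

4

B5 and B8 and B9 and B10 together: B5 ∪ B8 ∪ B9 ∪ B10 = {R1, R2, R3, R4, R5, R6, R7, R8, R9, R10, R11, R12} — every territory is covered.
No 3 of the 10 distributors cover everything (all 120 combinations miss at least one territory), so 4 is optimal.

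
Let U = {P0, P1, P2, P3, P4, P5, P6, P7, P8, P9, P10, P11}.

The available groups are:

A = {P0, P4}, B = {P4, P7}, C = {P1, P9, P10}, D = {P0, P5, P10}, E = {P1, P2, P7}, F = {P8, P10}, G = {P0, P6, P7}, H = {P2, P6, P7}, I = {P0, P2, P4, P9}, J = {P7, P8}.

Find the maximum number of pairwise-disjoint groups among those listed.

3

A, C, H are pairwise disjoint (A={P0,P4}; C={P1,P9,P10}; H={P2,P6,P7}).
Every remaining group overlaps one of these, and no 4 of the listed groups are pairwise disjoint, so 3 is the maximum.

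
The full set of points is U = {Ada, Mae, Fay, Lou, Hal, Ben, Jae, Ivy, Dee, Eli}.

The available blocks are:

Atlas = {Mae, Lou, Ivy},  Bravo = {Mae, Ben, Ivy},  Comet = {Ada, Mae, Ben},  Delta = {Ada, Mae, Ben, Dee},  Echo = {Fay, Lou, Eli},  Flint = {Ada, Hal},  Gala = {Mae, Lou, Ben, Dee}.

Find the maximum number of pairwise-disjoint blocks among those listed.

3

Bravo, Echo, Flint are pairwise disjoint (Bravo={Mae,Ben,Ivy}; Echo={Fay,Lou,Eli}; Flint={Ada,Hal}).
Every remaining block overlaps one of these, and no 4 of the listed blocks are pairwise disjoint, so 3 is the maximum.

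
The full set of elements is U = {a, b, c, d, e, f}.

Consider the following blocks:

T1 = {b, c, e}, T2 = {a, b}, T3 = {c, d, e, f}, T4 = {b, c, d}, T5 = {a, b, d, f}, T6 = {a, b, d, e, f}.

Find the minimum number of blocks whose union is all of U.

2

T1 and T6 together: T1 ∪ T6 = {a, b, c, d, e, f} — every element is covered.
No single block has all 6 elements (the largest, T6, has 5), so 2 is optimal.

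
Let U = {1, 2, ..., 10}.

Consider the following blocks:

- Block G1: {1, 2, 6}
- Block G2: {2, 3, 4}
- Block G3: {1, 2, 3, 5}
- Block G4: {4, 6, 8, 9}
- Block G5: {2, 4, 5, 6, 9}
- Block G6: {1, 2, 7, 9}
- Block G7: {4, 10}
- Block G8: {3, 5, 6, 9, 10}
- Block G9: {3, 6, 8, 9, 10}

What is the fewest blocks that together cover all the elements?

3

G5 and G6 and G9 together: G5 ∪ G6 ∪ G9 = {1, 2, 3, 4, 5, 6, 7, 8, 9, 10} — every element is covered.
Only G6 contains 7, so G6 is forced; the remaining 6 elements need at least 2 more blocks (each remaining block adds at most 4) — so at least 3 blocks are needed, and 3 is optimal.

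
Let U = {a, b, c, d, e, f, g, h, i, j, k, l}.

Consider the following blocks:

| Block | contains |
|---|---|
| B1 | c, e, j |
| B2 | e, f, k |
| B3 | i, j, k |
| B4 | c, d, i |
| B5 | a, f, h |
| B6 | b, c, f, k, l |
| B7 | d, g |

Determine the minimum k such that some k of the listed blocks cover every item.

B2, B3, B5, B6, and B7 cover everything between them: the union {a, b, c, d, e, f, g, h, i, j, k, l} is all of U.
Only B6 contains b, so B6 is forced; the remaining 7 items need at least 4 more blocks (each remaining block adds at most 2) — so at least 5 blocks are needed, and 5 is optimal.

5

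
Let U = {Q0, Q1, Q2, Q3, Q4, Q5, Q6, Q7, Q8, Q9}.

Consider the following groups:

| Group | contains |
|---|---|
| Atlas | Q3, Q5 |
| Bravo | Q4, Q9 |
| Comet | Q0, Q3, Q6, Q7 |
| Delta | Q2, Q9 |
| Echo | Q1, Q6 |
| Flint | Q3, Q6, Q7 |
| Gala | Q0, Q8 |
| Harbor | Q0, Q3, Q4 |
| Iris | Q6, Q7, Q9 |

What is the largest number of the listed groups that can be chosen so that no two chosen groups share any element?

4

Atlas, Delta, Echo, Gala are pairwise disjoint (Atlas={Q3,Q5}; Delta={Q2,Q9}; Echo={Q1,Q6}; Gala={Q0,Q8}).
Every remaining group overlaps one of these, and no 5 of the listed groups are pairwise disjoint, so 4 is the maximum.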